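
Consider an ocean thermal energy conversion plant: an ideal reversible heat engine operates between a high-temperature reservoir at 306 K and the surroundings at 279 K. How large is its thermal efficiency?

η ≈ 0.0882

Carnot efficiency: η = 1 − T_C/T_H = 1 − 279.00/306.00 = 0.0882.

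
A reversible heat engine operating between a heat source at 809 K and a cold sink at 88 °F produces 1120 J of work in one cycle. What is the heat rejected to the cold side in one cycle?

Q_C ≈ 675 J

T_C = 88 °F → (88 − 32) × 5/9 = 31.11 °C = 304.26 K.
η_rev = 1 − T_C/T_H = 1 − 304.26/809.00 = 0.6239.
Since Q_C/Q_H = T_C/T_H and Q_H = W/η, Q_C = W·T_C/(T_H − T_C) = 1120 × 304.26/504.74 = 675 J.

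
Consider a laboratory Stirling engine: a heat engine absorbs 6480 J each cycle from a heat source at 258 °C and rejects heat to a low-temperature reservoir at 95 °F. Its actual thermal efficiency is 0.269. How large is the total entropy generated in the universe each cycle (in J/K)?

T_H = 258 °C → 258 + 273.15 = 531.15 K.
T_C = 95 °F → (95 − 32) × 5/9 = 35.00 °C = 308.15 K.
W = η·Q_H = 0.269 × 6480 = 1743 J, so Q_C = Q_H − W = 4737 J.
The hot reservoir loses entropy Q_H/T_H = 6480/531.15 = 12.20 J/K; the cold reservoir gains Q_C/T_C = 4737/308.15 = 15.37 J/K.
ΔS_univ = −Q_H/T_H + Q_C/T_C = 3.17 J/K (> 0, since η = 0.269 < η_Carnot = 0.420).

ΔS_univ ≈ 3.17 J/K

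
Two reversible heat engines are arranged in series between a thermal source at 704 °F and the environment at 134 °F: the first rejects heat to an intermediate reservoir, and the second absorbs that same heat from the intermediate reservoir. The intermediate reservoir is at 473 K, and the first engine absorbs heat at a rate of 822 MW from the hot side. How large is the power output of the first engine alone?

T_H = 704 °F → (704 − 32) × 5/9 = 373.33 °C = 646.48 K.
T_C = 134 °F → (134 − 32) × 5/9 = 56.67 °C = 329.82 K.
First-stage efficiency η₁ = 1 − T_m/T_H = 1 − 473.00/646.48 = 0.2683.
W₁ = η₁·Q_H = 0.2683 × 822 = 221 MW.

Ẇ₁ ≈ 221 MW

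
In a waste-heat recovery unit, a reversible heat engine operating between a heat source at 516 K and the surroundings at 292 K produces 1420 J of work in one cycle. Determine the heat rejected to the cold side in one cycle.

η_rev = 1 − T_C/T_H = 1 − 292.00/516.00 = 0.4341.
Since Q_C/Q_H = T_C/T_H and Q_H = W/η, Q_C = W·T_C/(T_H − T_C) = 1420 × 292.00/224.00 = 1850 J.

Q_C ≈ 1850 J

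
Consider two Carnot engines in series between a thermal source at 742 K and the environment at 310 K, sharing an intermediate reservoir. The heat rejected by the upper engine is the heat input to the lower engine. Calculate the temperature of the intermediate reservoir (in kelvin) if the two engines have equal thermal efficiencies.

T_m ≈ 480 K

Equal efficiencies require 1 − T_m/T_H = 1 − T_C/T_m, i.e. T_m/T_H = T_C/T_m, so T_m = √(T_H·T_C) = √(742.00 × 310.00) = 480 K.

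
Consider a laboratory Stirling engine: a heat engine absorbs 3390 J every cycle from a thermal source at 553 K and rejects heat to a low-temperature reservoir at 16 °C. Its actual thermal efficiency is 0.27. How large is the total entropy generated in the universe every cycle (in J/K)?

T_C = 16 °C → 16 + 273.15 = 289.15 K.
W = η·Q_H = 0.27 × 3390 = 915.3 J, so Q_C = Q_H − W = 2475 J.
Reservoir entropy changes: ΔS_H = −Q_H/T_H = −3390/553.00 = -6.130 J/K and ΔS_C = +Q_C/T_C = 2475/289.15 = 8.559 J/K.
ΔS_univ = −Q_H/T_H + Q_C/T_C = 2.43 J/K (> 0, since η = 0.27 < η_Carnot = 0.477).

ΔS_univ ≈ 2.43 J/K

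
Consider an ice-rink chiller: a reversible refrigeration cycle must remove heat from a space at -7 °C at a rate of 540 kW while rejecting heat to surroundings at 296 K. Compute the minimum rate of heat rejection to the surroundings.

Q̇_H ≈ 601 kW

T_C = -7 °C → -7 + 273.15 = 266.15 K.
For a reversible cycle Q_H/Q_C = T_H/T_C, so Q_H = Q_C·T_H/T_C = 540 × 296.00/266.15 = 601 kW.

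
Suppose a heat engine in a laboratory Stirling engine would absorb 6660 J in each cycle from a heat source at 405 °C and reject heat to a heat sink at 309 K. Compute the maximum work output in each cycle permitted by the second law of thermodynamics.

W_max ≈ 3630 J

T_H = 405 °C → 405 + 273.15 = 678.15 K.
By the Carnot theorem, η_max = 1 − T_C/T_H = 1 − 309.00/678.15 = 0.5443.
W_max = η_max · Q_H = 0.5443 × 6660 = 3630 J.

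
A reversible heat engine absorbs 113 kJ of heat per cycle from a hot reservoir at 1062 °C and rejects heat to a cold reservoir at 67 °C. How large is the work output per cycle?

T_H = 1062 °C → 1062 + 273.15 = 1335.15 K.
T_C = 67 °C → 67 + 273.15 = 340.15 K.
Carnot efficiency: η = 1 − T_C/T_H = 1 − 340.15/1335.15 = 0.7452.
W = η·Q_H = 0.7452 × 113 = 84.2 kJ.

W ≈ 84.2 kJ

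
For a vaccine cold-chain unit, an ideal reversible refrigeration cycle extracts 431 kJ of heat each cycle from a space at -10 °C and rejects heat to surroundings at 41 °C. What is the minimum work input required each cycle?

W_in ≈ 83.53 kJ

T_H = 41 °C → 41 + 273.15 = 314.15 K.
T_C = -10 °C → -10 + 273.15 = 263.15 K.
Carnot COP: COP_R = T_C/(T_H − T_C) = 263.15/51.00 = 5.1598.
W = Q_C/COP_R = 431/5.1598 = 83.53 kJ.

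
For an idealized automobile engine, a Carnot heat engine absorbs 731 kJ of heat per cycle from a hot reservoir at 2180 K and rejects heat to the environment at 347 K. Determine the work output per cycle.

W ≈ 614.6 kJ

For a reversible engine, η = 1 − T_C/T_H = 1 − 347.00/2180.00 = 0.8408.
W = η·Q_H = 0.8408 × 731 = 614.6 kJ.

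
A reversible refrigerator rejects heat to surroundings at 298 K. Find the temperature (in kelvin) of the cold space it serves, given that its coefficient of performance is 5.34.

T_C ≈ 251 K

COP_R = T_C/(T_H − T_C) ⇒ T_C = T_H·COP_R/(1 + COP_R) = 298.00 × 5.34/(1 + 5.34) = 251 K.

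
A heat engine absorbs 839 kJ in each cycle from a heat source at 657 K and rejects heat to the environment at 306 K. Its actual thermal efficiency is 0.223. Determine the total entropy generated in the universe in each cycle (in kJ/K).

ΔS_univ ≈ 0.853 kJ/K

W = η·Q_H = 0.223 × 839 = 187.1 kJ, so Q_C = Q_H − W = 651.9 kJ.
Reservoir entropy changes: ΔS_H = −Q_H/T_H = −839/657.00 = -1.277 kJ/K and ΔS_C = +Q_C/T_C = 651.9/306.00 = 2.130 kJ/K.
ΔS_univ = −Q_H/T_H + Q_C/T_C = 0.853 kJ/K (> 0, since η = 0.223 < η_Carnot = 0.534).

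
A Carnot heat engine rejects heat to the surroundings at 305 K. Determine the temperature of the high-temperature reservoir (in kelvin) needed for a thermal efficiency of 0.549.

T_H ≈ 676.3 K

From η = 1 − T_C/T_H, solving for T_H gives T_H = T_C/(1 − η) = 305.00/(1 − 0.549) = 676.3 K.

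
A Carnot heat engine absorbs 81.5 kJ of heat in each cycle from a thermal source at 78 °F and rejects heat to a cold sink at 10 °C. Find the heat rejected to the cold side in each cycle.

Q_C ≈ 77.3 kJ

T_H = 78 °F → (78 − 32) × 5/9 = 25.56 °C = 298.71 K.
T_C = 10 °C → 10 + 273.15 = 283.15 K.
Carnot efficiency: η = 1 − T_C/T_H = 1 − 283.15/298.71 = 0.0521.
For a reversible cycle Q_C/Q_H = T_C/T_H, so Q_C = 81.5 × 283.15/298.71 = 77.3 kJ.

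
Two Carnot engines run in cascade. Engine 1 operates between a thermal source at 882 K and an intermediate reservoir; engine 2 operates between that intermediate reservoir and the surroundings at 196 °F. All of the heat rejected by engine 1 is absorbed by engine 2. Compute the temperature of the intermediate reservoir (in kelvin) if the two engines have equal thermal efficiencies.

T_C = 196 °F → (196 − 32) × 5/9 = 91.11 °C = 364.26 K.
Equal efficiencies require 1 − T_m/T_H = 1 − T_C/T_m, i.e. T_m/T_H = T_C/T_m, so T_m = √(T_H·T_C) = √(882.00 × 364.26) = 567 K.

T_m ≈ 567 K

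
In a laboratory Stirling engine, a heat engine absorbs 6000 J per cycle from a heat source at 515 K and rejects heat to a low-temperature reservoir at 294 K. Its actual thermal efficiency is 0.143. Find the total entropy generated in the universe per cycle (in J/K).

W = η·Q_H = 0.143 × 6000 = 858.0 J, so Q_C = Q_H − W = 5142 J.
Entropy balance on the reservoirs: −Q_H/T_H = -11.65 J/K, +Q_C/T_C = 17.49 J/K.
ΔS_univ = −Q_H/T_H + Q_C/T_C = 5.84 J/K (> 0, since η = 0.143 < η_Carnot = 0.429).

ΔS_univ ≈ 5.84 J/K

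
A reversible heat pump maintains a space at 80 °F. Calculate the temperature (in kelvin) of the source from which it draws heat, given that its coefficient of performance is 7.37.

T_H = 80 °F → (80 − 32) × 5/9 = 26.67 °C = 299.82 K.
COP_HP = T_H/(T_H − T_C) ⇒ T_C = T_H·(COP_HP − 1)/COP_HP = 299.82 × (7.37 − 1)/7.37 = 259 K.

T_C ≈ 259 K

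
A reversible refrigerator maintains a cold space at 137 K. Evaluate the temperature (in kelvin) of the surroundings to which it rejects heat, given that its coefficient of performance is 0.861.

T_H ≈ 296 K

COP_R = T_C/(T_H − T_C) ⇒ T_H = T_C·(1 + 1/COP_R) = 137.00 × (1 + 1/0.861) = 296 K.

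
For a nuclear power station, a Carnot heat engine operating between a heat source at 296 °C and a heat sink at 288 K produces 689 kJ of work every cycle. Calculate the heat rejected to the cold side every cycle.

Q_C ≈ 705.8 kJ

T_H = 296 °C → 296 + 273.15 = 569.15 K.
For a reversible engine, η = 1 − T_C/T_H = 1 − 288.00/569.15 = 0.4940.
Since Q_C/Q_H = T_C/T_H and Q_H = W/η, Q_C = W·T_C/(T_H − T_C) = 689 × 288.00/281.15 = 705.8 kJ.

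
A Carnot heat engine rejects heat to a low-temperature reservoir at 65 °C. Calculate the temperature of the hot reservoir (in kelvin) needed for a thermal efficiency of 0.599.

T_C = 65 °C → 65 + 273.15 = 338.15 K.
From η = 1 − T_C/T_H, solving for T_H gives T_H = T_C/(1 − η) = 338.15/(1 − 0.599) = 843 K.

T_H ≈ 843 K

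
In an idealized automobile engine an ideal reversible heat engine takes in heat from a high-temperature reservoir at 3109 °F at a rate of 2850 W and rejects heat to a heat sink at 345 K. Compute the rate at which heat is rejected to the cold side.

Q̇_C ≈ 496 W

T_H = 3109 °F → (3109 − 32) × 5/9 = 1709.44 °C = 1982.59 K.
Since the cycle is reversible, η = 1 − T_C/T_H = 1 − 345.00/1982.59 = 0.8260.
For a reversible cycle Q_C/Q_H = T_C/T_H, so Q_C = 2850 × 345.00/1982.59 = 496 W.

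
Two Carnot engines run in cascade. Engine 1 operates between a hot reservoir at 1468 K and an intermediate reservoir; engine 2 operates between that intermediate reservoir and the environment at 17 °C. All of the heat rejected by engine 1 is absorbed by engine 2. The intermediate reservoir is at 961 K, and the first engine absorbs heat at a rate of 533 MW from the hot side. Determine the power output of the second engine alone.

Ẇ₂ ≈ 243.6 MW

T_C = 17 °C → 17 + 273.15 = 290.15 K.
Heat entering the second stage: Q_m = Q_H·(T_m/T_H) = 533 × 961.00/1468.00 = 348.9 MW.
Second-stage efficiency η₂ = 1 − T_C/T_m = 1 − 290.15/961.00 = 0.6981, so W₂ = η₂·Q_m = 243.6 MW.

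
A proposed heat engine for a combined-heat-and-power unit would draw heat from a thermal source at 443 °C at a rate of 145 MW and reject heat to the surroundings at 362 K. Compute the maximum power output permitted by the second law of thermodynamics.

T_H = 443 °C → 443 + 273.15 = 716.15 K.
By the Carnot theorem, η_max = 1 − T_C/T_H = 1 − 362.00/716.15 = 0.4945.
W_max = η_max · Q_H = 0.4945 × 145 = 71.71 MW.

Ẇ_max ≈ 71.71 MW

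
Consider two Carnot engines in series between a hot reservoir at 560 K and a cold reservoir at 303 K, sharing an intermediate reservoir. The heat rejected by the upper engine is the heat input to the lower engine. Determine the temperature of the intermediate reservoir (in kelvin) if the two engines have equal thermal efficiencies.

T_m ≈ 412 K

Equal efficiencies require 1 − T_m/T_H = 1 − T_C/T_m, i.e. T_m/T_H = T_C/T_m, so T_m = √(T_H·T_C) = √(560.00 × 303.00) = 412 K.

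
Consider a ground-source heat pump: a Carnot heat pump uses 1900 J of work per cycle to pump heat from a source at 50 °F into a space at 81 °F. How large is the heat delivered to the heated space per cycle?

T_H = 81 °F → (81 − 32) × 5/9 = 27.22 °C = 300.37 K.
T_C = 50 °F → (50 − 32) × 5/9 = 10.00 °C = 283.15 K.
Reversible heating COP: COP_HP = T_H/(T_H − T_C) = 300.37/17.22 = 17.4410.
Q_H = COP_HP · W = 17.4410 × 1900 = 33100 J.

Q_H ≈ 33100 J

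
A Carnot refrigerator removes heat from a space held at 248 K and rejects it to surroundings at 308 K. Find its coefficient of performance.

Carnot COP: COP_R = T_C/(T_H − T_C) = 248.00/(308.00 − 248.00) = 4.133.

COP_R ≈ 4.133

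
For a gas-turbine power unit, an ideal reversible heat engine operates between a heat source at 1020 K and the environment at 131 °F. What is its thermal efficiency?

η ≈ 0.6783

T_C = 131 °F → (131 − 32) × 5/9 = 55.00 °C = 328.15 K.
Carnot efficiency: η = 1 − T_C/T_H = 1 − 328.15/1020.00 = 0.6783.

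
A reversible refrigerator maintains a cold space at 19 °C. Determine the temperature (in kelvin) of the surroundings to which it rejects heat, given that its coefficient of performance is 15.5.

T_C = 19 °C → 19 + 273.15 = 292.15 K.
COP_R = T_C/(T_H − T_C) ⇒ T_H = T_C·(1 + 1/COP_R) = 292.15 × (1 + 1/15.5) = 311 K.

T_H ≈ 311 K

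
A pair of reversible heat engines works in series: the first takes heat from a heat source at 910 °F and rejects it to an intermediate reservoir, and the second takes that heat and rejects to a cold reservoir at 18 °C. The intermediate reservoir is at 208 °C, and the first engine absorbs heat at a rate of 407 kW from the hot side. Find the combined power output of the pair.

T_H = 910 °F → (910 − 32) × 5/9 = 487.78 °C = 760.93 K.
T_C = 18 °C → 18 + 273.15 = 291.15 K.
Two reversible stages in series are equivalent to a single Carnot engine between T_H and T_C, so η_total = 1 − T_C/T_H = 1 − 291.15/760.93 = 0.6174.
W_total = η_total · Q_H = 0.6174 × 407 = 251 kW.

Ẇ_total ≈ 251 kW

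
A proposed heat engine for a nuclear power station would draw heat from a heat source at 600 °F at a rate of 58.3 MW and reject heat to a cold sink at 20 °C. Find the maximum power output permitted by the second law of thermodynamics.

T_H = 600 °F → (600 − 32) × 5/9 = 315.56 °C = 588.71 K.
T_C = 20 °C → 20 + 273.15 = 293.15 K.
The second-law ceiling is the Carnot efficiency, η_max = 1 − T_C/T_H = 1 − 293.15/588.71 = 0.5020.
W_max = η_max · Q_H = 0.5020 × 58.3 = 29.3 MW.

Ẇ_max ≈ 29.3 MW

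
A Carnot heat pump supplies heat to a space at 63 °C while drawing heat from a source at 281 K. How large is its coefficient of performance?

T_H = 63 °C → 63 + 273.15 = 336.15 K.
For a reversible heat pump, COP_HP = T_H/(T_H − T_C) = 336.15/(336.15 − 281.00) = 6.095.

COP_HP ≈ 6.095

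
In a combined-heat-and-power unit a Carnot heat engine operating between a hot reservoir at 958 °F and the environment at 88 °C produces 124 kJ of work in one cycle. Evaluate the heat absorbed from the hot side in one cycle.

Q_H ≈ 229 kJ

T_H = 958 °F → (958 − 32) × 5/9 = 514.44 °C = 787.59 K.
T_C = 88 °C → 88 + 273.15 = 361.15 K.
Carnot efficiency: η = 1 − T_C/T_H = 1 − 361.15/787.59 = 0.5415.
Q_H = W/η = 124/0.5415 = 229 kJ.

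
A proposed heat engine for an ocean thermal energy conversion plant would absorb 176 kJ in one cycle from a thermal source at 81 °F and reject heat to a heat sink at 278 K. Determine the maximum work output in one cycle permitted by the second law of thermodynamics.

W_max ≈ 13.11 kJ

T_H = 81 °F → (81 − 32) × 5/9 = 27.22 °C = 300.37 K.
By the Carnot theorem, η_max = 1 − T_C/T_H = 1 − 278.00/300.37 = 0.0745.
W_max = η_max · Q_H = 0.0745 × 176 = 13.11 kJ.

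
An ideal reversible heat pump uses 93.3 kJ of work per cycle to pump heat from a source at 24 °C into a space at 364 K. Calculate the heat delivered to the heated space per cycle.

T_C = 24 °C → 24 + 273.15 = 297.15 K.
COP_HP = T_H/(T_H − T_C) = 364.00/66.85 = 5.4450.
Q_H = COP_HP · W = 5.4450 × 93.3 = 508 kJ.

Q_H ≈ 508 kJ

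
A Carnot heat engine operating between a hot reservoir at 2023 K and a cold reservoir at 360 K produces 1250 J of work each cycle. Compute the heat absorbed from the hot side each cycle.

Q_H ≈ 1521 J

For a reversible engine, η = 1 − T_C/T_H = 1 − 360.00/2023.00 = 0.8220.
Q_H = W/η = 1250/0.8220 = 1521 J.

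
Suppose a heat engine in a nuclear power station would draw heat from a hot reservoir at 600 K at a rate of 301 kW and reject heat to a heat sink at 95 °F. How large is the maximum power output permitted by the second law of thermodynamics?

Ẇ_max ≈ 146 kW

T_C = 95 °F → (95 − 32) × 5/9 = 35.00 °C = 308.15 K.
The upper bound on efficiency is η_max = 1 − T_C/T_H = 1 − 308.15/600.00 = 0.4864.
W_max = η_max · Q_H = 0.4864 × 301 = 146 kW.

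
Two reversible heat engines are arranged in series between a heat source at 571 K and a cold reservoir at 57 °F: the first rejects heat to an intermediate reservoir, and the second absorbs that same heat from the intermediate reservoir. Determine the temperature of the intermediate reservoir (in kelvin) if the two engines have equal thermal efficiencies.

T_C = 57 °F → (57 − 32) × 5/9 = 13.89 °C = 287.04 K.
Equal efficiencies require 1 − T_m/T_H = 1 − T_C/T_m, i.e. T_m/T_H = T_C/T_m, so T_m = √(T_H·T_C) = √(571.00 × 287.04) = 405 K.

T_m ≈ 405 K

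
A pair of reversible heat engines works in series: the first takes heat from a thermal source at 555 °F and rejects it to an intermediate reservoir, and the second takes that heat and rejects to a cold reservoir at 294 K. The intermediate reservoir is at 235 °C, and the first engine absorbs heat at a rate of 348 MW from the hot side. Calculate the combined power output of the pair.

T_H = 555 °F → (555 − 32) × 5/9 = 290.56 °C = 563.71 K.
Two reversible stages in series are equivalent to a single Carnot engine between T_H and T_C, so η_total = 1 − T_C/T_H = 1 − 294.00/563.71 = 0.4785.
W_total = η_total · Q_H = 0.4785 × 348 = 167 MW.

Ẇ_total ≈ 167 MW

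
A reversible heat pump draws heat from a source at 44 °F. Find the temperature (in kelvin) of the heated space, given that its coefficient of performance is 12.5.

T_H ≈ 304.1 K

T_C = 44 °F → (44 − 32) × 5/9 = 6.67 °C = 279.82 K.
COP_HP = T_H/(T_H − T_C) ⇒ T_H = T_C·COP_HP/(COP_HP − 1) = 279.82 × 12.5/(12.5 − 1) = 304.1 K.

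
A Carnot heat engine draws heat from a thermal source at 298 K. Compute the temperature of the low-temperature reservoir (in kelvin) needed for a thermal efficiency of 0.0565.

T_C ≈ 281 K

From η = 1 − T_C/T_H, T_C = T_H·(1 − η) = 298.00 × (1 − 0.0565) = 281 K.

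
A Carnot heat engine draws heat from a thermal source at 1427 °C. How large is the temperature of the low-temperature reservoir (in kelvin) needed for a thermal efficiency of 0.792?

T_H = 1427 °C → 1427 + 273.15 = 1700.15 K.
From η = 1 − T_C/T_H, T_C = T_H·(1 − η) = 1700.15 × (1 − 0.792) = 354 K.

T_C ≈ 354 K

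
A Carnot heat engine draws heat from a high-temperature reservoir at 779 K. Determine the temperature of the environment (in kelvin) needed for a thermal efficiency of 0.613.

From η = 1 − T_C/T_H, T_C = T_H·(1 − η) = 779.00 × (1 − 0.613) = 301 K.

T_C ≈ 301 K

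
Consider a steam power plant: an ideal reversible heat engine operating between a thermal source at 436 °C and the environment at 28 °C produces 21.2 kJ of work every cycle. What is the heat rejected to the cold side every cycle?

Q_C ≈ 15.6 kJ

T_H = 436 °C → 436 + 273.15 = 709.15 K.
T_C = 28 °C → 28 + 273.15 = 301.15 K.
Carnot efficiency: η = 1 − T_C/T_H = 1 − 301.15/709.15 = 0.5753.
Since Q_C/Q_H = T_C/T_H and Q_H = W/η, Q_C = W·T_C/(T_H − T_C) = 21.2 × 301.15/408.00 = 15.6 kJ.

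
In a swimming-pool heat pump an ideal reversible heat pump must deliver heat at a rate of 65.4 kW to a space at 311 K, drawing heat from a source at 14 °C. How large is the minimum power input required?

Ẇ_in ≈ 5.015 kW

T_C = 14 °C → 14 + 273.15 = 287.15 K.
The Carnot heat-pump COP is COP_HP = T_H/(T_H − T_C) = 311.00/23.85 = 13.0398.
W = Q_H/COP_HP = 65.4/13.0398 = 5.015 kW.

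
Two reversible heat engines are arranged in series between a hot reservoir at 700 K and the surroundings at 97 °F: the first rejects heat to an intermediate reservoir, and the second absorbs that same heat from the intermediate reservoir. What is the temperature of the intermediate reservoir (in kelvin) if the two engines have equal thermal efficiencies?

T_m ≈ 465 K

T_C = 97 °F → (97 − 32) × 5/9 = 36.11 °C = 309.26 K.
Equal efficiencies require 1 − T_m/T_H = 1 − T_C/T_m, i.e. T_m/T_H = T_C/T_m, so T_m = √(T_H·T_C) = √(700.00 × 309.26) = 465 K.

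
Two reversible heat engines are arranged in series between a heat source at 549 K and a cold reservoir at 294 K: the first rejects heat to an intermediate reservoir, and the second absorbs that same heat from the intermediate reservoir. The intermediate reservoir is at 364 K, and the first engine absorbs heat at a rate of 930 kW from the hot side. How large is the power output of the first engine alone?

First-stage efficiency η₁ = 1 − T_m/T_H = 1 − 364.00/549.00 = 0.3370.
W₁ = η₁·Q_H = 0.3370 × 930 = 313 kW.

Ẇ₁ ≈ 313 kW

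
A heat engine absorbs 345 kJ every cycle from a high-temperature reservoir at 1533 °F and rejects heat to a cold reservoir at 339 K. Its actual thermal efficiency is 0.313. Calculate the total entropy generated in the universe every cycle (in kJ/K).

ΔS_univ ≈ 0.388 kJ/K

T_H = 1533 °F → (1533 − 32) × 5/9 = 833.89 °C = 1107.04 K.
W = η·Q_H = 0.313 × 345 = 108.0 kJ, so Q_C = Q_H − W = 237.0 kJ.
Entropy balance on the reservoirs: −Q_H/T_H = -0.3116 kJ/K, +Q_C/T_C = 0.6992 kJ/K.
ΔS_univ = −Q_H/T_H + Q_C/T_C = 0.388 kJ/K (> 0, since η = 0.313 < η_Carnot = 0.694).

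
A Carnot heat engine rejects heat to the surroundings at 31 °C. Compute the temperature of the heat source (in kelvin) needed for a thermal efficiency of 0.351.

T_H ≈ 469 K

T_C = 31 °C → 31 + 273.15 = 304.15 K.
From η = 1 − T_C/T_H, solving for T_H gives T_H = T_C/(1 − η) = 304.15/(1 − 0.351) = 469 K.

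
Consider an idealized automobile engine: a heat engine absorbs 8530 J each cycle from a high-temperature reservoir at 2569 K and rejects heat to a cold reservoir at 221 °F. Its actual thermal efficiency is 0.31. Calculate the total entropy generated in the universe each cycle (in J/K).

T_C = 221 °F → (221 − 32) × 5/9 = 105.00 °C = 378.15 K.
W = η·Q_H = 0.31 × 8530 = 2644 J, so Q_C = Q_H − W = 5886 J.
Entropy balance on the reservoirs: −Q_H/T_H = -3.320 J/K, +Q_C/T_C = 15.56 J/K.
ΔS_univ = −Q_H/T_H + Q_C/T_C = 12.2 J/K (> 0, since η = 0.31 < η_Carnot = 0.853).

ΔS_univ ≈ 12.2 J/K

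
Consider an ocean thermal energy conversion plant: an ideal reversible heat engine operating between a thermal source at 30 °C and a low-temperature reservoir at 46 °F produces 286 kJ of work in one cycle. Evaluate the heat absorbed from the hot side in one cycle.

Q_H ≈ 3900 kJ

T_H = 30 °C → 30 + 273.15 = 303.15 K.
T_C = 46 °F → (46 − 32) × 5/9 = 7.78 °C = 280.93 K.
Carnot efficiency: η = 1 − T_C/T_H = 1 − 280.93/303.15 = 0.0733.
Q_H = W/η = 286/0.0733 = 3900 kJ.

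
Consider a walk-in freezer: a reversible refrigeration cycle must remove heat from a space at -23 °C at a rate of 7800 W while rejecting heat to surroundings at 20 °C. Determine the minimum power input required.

Ẇ_in ≈ 1340 W

T_H = 20 °C → 20 + 273.15 = 293.15 K.
T_C = -23 °C → -23 + 273.15 = 250.15 K.
Carnot COP: COP_R = T_C/(T_H − T_C) = 250.15/43.00 = 5.8174.
W = Q_C/COP_R = 7800/5.8174 = 1340 W.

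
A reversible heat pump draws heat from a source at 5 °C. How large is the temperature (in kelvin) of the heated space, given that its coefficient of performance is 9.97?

T_C = 5 °C → 5 + 273.15 = 278.15 K.
COP_HP = T_H/(T_H − T_C) ⇒ T_H = T_C·COP_HP/(COP_HP − 1) = 278.15 × 9.97/(9.97 − 1) = 309 K.

T_H ≈ 309 K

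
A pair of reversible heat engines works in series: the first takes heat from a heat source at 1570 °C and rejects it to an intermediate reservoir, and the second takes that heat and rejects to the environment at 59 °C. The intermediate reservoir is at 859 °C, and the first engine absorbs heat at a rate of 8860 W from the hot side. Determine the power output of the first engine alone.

T_H = 1570 °C → 1570 + 273.15 = 1843.15 K.
T_C = 59 °C → 59 + 273.15 = 332.15 K.
T_m = 859 °C → 859 + 273.15 = 1132.15 K.
First-stage efficiency η₁ = 1 − T_m/T_H = 1 − 1132.15/1843.15 = 0.3858.
W₁ = η₁·Q_H = 0.3858 × 8860 = 3418 W.

Ẇ₁ ≈ 3418 W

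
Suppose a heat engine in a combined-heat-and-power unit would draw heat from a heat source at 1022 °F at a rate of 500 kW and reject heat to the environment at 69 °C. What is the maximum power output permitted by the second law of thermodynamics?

T_H = 1022 °F → (1022 − 32) × 5/9 = 550.00 °C = 823.15 K.
T_C = 69 °C → 69 + 273.15 = 342.15 K.
The second-law ceiling is the Carnot efficiency, η_max = 1 − T_C/T_H = 1 − 342.15/823.15 = 0.5843.
W_max = η_max · Q_H = 0.5843 × 500 = 292.2 kW.

Ẇ_max ≈ 292.2 kW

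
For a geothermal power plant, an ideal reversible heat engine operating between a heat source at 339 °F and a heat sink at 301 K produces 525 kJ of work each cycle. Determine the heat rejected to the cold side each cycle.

T_H = 339 °F → (339 − 32) × 5/9 = 170.56 °C = 443.71 K.
η_rev = 1 − T_C/T_H = 1 − 301.00/443.71 = 0.3216.
Since Q_C/Q_H = T_C/T_H and Q_H = W/η, Q_C = W·T_C/(T_H − T_C) = 525 × 301.00/142.71 = 1107 kJ.

Q_C ≈ 1107 kJ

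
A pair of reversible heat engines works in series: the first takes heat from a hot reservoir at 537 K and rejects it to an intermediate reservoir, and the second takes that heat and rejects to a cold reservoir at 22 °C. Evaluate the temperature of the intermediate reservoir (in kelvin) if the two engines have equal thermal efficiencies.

T_m ≈ 398 K

T_C = 22 °C → 22 + 273.15 = 295.15 K.
Equal efficiencies require 1 − T_m/T_H = 1 − T_C/T_m, i.e. T_m/T_H = T_C/T_m, so T_m = √(T_H·T_C) = √(537.00 × 295.15) = 398 K.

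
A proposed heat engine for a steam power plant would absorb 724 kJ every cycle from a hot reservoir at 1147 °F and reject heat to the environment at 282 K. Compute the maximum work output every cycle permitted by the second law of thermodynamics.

T_H = 1147 °F → (1147 − 32) × 5/9 = 619.44 °C = 892.59 K.
The second-law ceiling is the Carnot efficiency, η_max = 1 − T_C/T_H = 1 − 282.00/892.59 = 0.6841.
W_max = η_max · Q_H = 0.6841 × 724 = 495.3 kJ.

W_max ≈ 495.3 kJ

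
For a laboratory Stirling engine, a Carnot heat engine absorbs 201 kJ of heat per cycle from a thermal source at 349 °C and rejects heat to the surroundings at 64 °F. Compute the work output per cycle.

W ≈ 107 kJ

T_H = 349 °C → 349 + 273.15 = 622.15 K.
T_C = 64 °F → (64 − 32) × 5/9 = 17.78 °C = 290.93 K.
η_rev = 1 − T_C/T_H = 1 − 290.93/622.15 = 0.5324.
W = η·Q_H = 0.5324 × 201 = 107 kJ.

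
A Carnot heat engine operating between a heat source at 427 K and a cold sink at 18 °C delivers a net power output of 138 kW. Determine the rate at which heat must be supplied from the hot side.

Q̇_H ≈ 433.8 kW

T_C = 18 °C → 18 + 273.15 = 291.15 K.
For a reversible engine, η = 1 − T_C/T_H = 1 − 291.15/427.00 = 0.3181.
Q_H = W/η = 138/0.3181 = 433.8 kW.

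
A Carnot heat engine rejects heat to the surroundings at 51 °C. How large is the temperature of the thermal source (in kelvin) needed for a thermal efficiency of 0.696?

T_H ≈ 1070 K

T_C = 51 °C → 51 + 273.15 = 324.15 K.
From η = 1 − T_C/T_H, solving for T_H gives T_H = T_C/(1 − η) = 324.15/(1 − 0.696) = 1070 K.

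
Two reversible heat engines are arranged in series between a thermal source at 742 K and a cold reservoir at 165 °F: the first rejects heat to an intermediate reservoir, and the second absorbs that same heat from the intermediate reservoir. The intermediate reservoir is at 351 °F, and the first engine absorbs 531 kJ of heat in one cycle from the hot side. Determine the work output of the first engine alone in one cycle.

T_C = 165 °F → (165 − 32) × 5/9 = 73.89 °C = 347.04 K.
T_m = 351 °F → (351 − 32) × 5/9 = 177.22 °C = 450.37 K.
First-stage efficiency η₁ = 1 − T_m/T_H = 1 − 450.37/742.00 = 0.3930.
W₁ = η₁·Q_H = 0.3930 × 531 = 209 kJ.

W₁ ≈ 209 kJ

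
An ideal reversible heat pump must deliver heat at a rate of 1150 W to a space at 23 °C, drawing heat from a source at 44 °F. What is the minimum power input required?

T_H = 23 °C → 23 + 273.15 = 296.15 K.
T_C = 44 °F → (44 − 32) × 5/9 = 6.67 °C = 279.82 K.
The Carnot heat-pump COP is COP_HP = T_H/(T_H − T_C) = 296.15/16.33 = 18.1316.
W = Q_H/COP_HP = 1150/18.1316 = 63.43 W.

Ẇ_in ≈ 63.43 W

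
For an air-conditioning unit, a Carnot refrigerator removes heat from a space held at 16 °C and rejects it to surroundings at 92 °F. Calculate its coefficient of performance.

T_H = 92 °F → (92 − 32) × 5/9 = 33.33 °C = 306.48 K.
T_C = 16 °C → 16 + 273.15 = 289.15 K.
For a reversible refrigerator, COP_R = T_C/(T_H − T_C) = 289.15/(306.48 − 289.15) = 16.7.

COP_R ≈ 16.7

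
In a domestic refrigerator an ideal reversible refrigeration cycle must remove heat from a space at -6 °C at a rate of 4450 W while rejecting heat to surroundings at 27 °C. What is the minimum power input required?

T_H = 27 °C → 27 + 273.15 = 300.15 K.
T_C = -6 °C → -6 + 273.15 = 267.15 K.
Carnot COP: COP_R = T_C/(T_H − T_C) = 267.15/33.00 = 8.0955.
W = Q_C/COP_R = 4450/8.0955 = 550 W.

Ẇ_in ≈ 550 W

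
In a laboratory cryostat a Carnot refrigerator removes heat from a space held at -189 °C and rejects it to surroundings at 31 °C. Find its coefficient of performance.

COP_R ≈ 0.3825

T_H = 31 °C → 31 + 273.15 = 304.15 K.
T_C = -189 °C → -189 + 273.15 = 84.15 K.
For a reversible refrigerator, COP_R = T_C/(T_H − T_C) = 84.15/(304.15 − 84.15) = 0.3825.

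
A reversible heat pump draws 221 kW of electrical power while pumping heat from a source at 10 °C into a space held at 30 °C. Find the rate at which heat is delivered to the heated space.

T_H = 30 °C → 30 + 273.15 = 303.15 K.
T_C = 10 °C → 10 + 273.15 = 283.15 K.
For a reversible heat pump, COP_HP = T_H/(T_H − T_C) = 303.15/20.00 = 15.1575.
Q_H = COP_HP · W = 15.1575 × 221 = 3350 kW.

Q̇_H ≈ 3350 kW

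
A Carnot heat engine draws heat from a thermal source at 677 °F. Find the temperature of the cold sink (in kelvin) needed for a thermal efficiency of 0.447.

T_H = 677 °F → (677 − 32) × 5/9 = 358.33 °C = 631.48 K.
From η = 1 − T_C/T_H, T_C = T_H·(1 − η) = 631.48 × (1 − 0.447) = 349 K.

T_C ≈ 349 K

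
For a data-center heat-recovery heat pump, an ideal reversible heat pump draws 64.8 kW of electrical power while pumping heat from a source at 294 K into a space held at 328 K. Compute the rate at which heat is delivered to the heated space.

Q̇_H ≈ 625 kW

COP_HP = T_H/(T_H − T_C) = 328.00/34.00 = 9.6471.
Q_H = COP_HP · W = 9.6471 × 64.8 = 625 kW.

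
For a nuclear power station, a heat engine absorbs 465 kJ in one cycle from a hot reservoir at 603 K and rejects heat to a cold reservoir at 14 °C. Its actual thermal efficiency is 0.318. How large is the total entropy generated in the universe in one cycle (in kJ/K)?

ΔS_univ ≈ 0.3333 kJ/K

T_C = 14 °C → 14 + 273.15 = 287.15 K.
W = η·Q_H = 0.318 × 465 = 147.9 kJ, so Q_C = Q_H − W = 317.1 kJ.
The hot reservoir loses entropy Q_H/T_H = 465/603.00 = 0.7711 kJ/K; the cold reservoir gains Q_C/T_C = 317.1/287.15 = 1.104 kJ/K.
ΔS_univ = −Q_H/T_H + Q_C/T_C = 0.3333 kJ/K (> 0, since η = 0.318 < η_Carnot = 0.524).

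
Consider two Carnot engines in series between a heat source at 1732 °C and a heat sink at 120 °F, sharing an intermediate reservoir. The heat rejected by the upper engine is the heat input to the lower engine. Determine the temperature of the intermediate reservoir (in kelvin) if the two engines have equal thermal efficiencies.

T_H = 1732 °C → 1732 + 273.15 = 2005.15 K.
T_C = 120 °F → (120 − 32) × 5/9 = 48.89 °C = 322.04 K.
Equal efficiencies require 1 − T_m/T_H = 1 − T_C/T_m, i.e. T_m/T_H = T_C/T_m, so T_m = √(T_H·T_C) = √(2005.15 × 322.04) = 804 K.

T_m ≈ 804 K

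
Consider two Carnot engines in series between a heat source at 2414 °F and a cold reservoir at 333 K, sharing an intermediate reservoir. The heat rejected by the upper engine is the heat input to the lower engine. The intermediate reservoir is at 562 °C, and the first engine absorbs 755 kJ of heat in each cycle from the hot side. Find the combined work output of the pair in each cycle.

W_total ≈ 598 kJ

T_H = 2414 °F → (2414 − 32) × 5/9 = 1323.33 °C = 1596.48 K.
Two reversible stages in series are equivalent to a single Carnot engine between T_H and T_C, so η_total = 1 − T_C/T_H = 1 − 333.00/1596.48 = 0.7914.
W_total = η_total · Q_H = 0.7914 × 755 = 598 kJ.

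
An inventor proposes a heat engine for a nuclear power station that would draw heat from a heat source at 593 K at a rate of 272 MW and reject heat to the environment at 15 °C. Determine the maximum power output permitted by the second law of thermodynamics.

T_C = 15 °C → 15 + 273.15 = 288.15 K.
The upper bound on efficiency is η_max = 1 − T_C/T_H = 1 − 288.15/593.00 = 0.5141.
W_max = η_max · Q_H = 0.5141 × 272 = 140 MW.

Ẇ_max ≈ 140 MW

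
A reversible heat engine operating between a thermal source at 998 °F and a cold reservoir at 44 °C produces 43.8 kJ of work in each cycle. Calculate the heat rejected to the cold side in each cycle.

Q_C ≈ 28.2 kJ

T_H = 998 °F → (998 − 32) × 5/9 = 536.67 °C = 809.82 K.
T_C = 44 °C → 44 + 273.15 = 317.15 K.
η_rev = 1 − T_C/T_H = 1 − 317.15/809.82 = 0.6084.
Since Q_C/Q_H = T_C/T_H and Q_H = W/η, Q_C = W·T_C/(T_H − T_C) = 43.8 × 317.15/492.67 = 28.2 kJ.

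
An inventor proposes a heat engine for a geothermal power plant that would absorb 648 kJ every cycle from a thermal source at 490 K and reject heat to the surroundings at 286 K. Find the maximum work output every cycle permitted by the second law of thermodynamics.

The upper bound on efficiency is η_max = 1 − T_C/T_H = 1 − 286.00/490.00 = 0.4163.
W_max = η_max · Q_H = 0.4163 × 648 = 270 kJ.

W_max ≈ 270 kJ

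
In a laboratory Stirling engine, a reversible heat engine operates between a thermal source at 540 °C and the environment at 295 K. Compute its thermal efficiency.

T_H = 540 °C → 540 + 273.15 = 813.15 K.
For a reversible engine, η = 1 − T_C/T_H = 1 − 295.00/813.15 = 0.637.

η ≈ 0.637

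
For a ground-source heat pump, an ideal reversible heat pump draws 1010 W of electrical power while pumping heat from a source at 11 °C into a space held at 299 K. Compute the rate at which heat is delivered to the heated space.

T_C = 11 °C → 11 + 273.15 = 284.15 K.
For a reversible heat pump, COP_HP = T_H/(T_H − T_C) = 299.00/14.85 = 20.1347.
Q_H = COP_HP · W = 20.1347 × 1010 = 20300 W.

Q̇_H ≈ 20300 W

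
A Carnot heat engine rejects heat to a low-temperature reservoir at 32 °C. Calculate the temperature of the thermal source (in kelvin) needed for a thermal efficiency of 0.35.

T_H ≈ 469 K

T_C = 32 °C → 32 + 273.15 = 305.15 K.
From η = 1 − T_C/T_H, solving for T_H gives T_H = T_C/(1 − η) = 305.15/(1 − 0.35) = 469 K.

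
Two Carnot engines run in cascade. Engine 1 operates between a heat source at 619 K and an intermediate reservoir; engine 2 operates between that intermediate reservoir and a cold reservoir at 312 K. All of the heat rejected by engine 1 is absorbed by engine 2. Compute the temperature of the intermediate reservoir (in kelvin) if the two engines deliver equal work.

T_m ≈ 465.5 K

For reversible stages Q_m = Q_H·(T_m/T_H). Setting W₁ = Q_H(1 − T_m/T_H) equal to W₂ = Q_m(1 − T_C/T_m) = Q_H·(T_m − T_C)/T_H gives T_H − T_m = T_m − T_C, so T_m = (T_H + T_C)/2 = (619.00 + 312.00)/2 = 465.5 K.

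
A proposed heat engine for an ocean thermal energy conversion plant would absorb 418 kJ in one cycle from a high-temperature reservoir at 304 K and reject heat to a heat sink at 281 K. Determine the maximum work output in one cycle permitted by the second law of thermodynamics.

By the Carnot theorem, η_max = 1 − T_C/T_H = 1 − 281.00/304.00 = 0.0757.
W_max = η_max · Q_H = 0.0757 × 418 = 31.6 kJ.

W_max ≈ 31.6 kJ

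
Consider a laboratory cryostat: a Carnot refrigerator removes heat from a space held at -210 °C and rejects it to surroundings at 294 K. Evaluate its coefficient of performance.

COP_R ≈ 0.2736

T_C = -210 °C → -210 + 273.15 = 63.15 K.
The reversible coefficient of performance is COP_R = T_C/(T_H − T_C) = 63.15/(294.00 − 63.15) = 0.2736.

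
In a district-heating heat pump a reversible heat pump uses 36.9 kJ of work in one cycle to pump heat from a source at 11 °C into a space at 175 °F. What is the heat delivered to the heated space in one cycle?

Q_H ≈ 190 kJ

T_H = 175 °F → (175 − 32) × 5/9 = 79.44 °C = 352.59 K.
T_C = 11 °C → 11 + 273.15 = 284.15 K.
The Carnot heat-pump COP is COP_HP = T_H/(T_H − T_C) = 352.59/68.44 = 5.1515.
Q_H = COP_HP · W = 5.1515 × 36.9 = 190 kJ.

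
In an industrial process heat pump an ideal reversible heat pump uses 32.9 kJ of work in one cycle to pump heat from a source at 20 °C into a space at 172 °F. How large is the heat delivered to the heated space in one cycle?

T_H = 172 °F → (172 − 32) × 5/9 = 77.78 °C = 350.93 K.
T_C = 20 °C → 20 + 273.15 = 293.15 K.
For a reversible heat pump, COP_HP = T_H/(T_H − T_C) = 350.93/57.78 = 6.0738.
Q_H = COP_HP · W = 6.0738 × 32.9 = 200 kJ.

Q_H ≈ 200 kJ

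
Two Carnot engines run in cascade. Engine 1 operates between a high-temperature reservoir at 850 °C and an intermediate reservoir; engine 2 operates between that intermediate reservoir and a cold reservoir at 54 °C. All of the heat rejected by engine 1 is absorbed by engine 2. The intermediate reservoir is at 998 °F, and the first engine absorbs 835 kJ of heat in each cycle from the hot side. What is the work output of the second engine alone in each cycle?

T_H = 850 °C → 850 + 273.15 = 1123.15 K.
T_C = 54 °C → 54 + 273.15 = 327.15 K.
T_m = 998 °F → (998 − 32) × 5/9 = 536.67 °C = 809.82 K.
Heat entering the second stage: Q_m = Q_H·(T_m/T_H) = 835 × 809.82/1123.15 = 602 kJ.
Second-stage efficiency η₂ = 1 − T_C/T_m = 1 − 327.15/809.82 = 0.5960, so W₂ = η₂·Q_m = 359 kJ.

W₂ ≈ 359 kJ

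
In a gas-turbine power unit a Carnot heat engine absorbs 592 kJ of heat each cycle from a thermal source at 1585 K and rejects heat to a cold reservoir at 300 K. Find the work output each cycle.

W ≈ 480 kJ

Carnot efficiency: η = 1 − T_C/T_H = 1 − 300.00/1585.00 = 0.8107.
W = η·Q_H = 0.8107 × 592 = 480 kJ.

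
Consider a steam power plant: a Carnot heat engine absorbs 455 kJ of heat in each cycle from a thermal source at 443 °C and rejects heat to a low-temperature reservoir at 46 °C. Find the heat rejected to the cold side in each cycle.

Q_C ≈ 203 kJ

T_H = 443 °C → 443 + 273.15 = 716.15 K.
T_C = 46 °C → 46 + 273.15 = 319.15 K.
Since the cycle is reversible, η = 1 − T_C/T_H = 1 − 319.15/716.15 = 0.5544.
For a reversible cycle Q_C/Q_H = T_C/T_H, so Q_C = 455 × 319.15/716.15 = 203 kJ.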